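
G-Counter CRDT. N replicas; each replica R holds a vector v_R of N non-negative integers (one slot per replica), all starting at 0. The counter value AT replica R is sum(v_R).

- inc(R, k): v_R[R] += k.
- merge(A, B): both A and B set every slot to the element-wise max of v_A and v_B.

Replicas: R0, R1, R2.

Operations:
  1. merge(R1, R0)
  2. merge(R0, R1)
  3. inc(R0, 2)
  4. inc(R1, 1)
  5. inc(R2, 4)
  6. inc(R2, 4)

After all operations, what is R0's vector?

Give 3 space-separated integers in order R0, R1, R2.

Answer: 2 0 0

Derivation:
Op 1: merge R1<->R0 -> R1=(0,0,0) R0=(0,0,0)
Op 2: merge R0<->R1 -> R0=(0,0,0) R1=(0,0,0)
Op 3: inc R0 by 2 -> R0=(2,0,0) value=2
Op 4: inc R1 by 1 -> R1=(0,1,0) value=1
Op 5: inc R2 by 4 -> R2=(0,0,4) value=4
Op 6: inc R2 by 4 -> R2=(0,0,8) value=8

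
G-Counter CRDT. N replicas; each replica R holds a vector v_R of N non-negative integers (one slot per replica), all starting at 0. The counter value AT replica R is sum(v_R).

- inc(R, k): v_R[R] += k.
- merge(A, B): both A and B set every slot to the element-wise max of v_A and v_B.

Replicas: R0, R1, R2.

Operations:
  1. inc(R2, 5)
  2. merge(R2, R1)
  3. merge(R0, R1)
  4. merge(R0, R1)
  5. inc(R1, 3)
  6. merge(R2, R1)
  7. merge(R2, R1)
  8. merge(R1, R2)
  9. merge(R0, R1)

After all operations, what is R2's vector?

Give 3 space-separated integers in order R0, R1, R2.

Op 1: inc R2 by 5 -> R2=(0,0,5) value=5
Op 2: merge R2<->R1 -> R2=(0,0,5) R1=(0,0,5)
Op 3: merge R0<->R1 -> R0=(0,0,5) R1=(0,0,5)
Op 4: merge R0<->R1 -> R0=(0,0,5) R1=(0,0,5)
Op 5: inc R1 by 3 -> R1=(0,3,5) value=8
Op 6: merge R2<->R1 -> R2=(0,3,5) R1=(0,3,5)
Op 7: merge R2<->R1 -> R2=(0,3,5) R1=(0,3,5)
Op 8: merge R1<->R2 -> R1=(0,3,5) R2=(0,3,5)
Op 9: merge R0<->R1 -> R0=(0,3,5) R1=(0,3,5)

Answer: 0 3 5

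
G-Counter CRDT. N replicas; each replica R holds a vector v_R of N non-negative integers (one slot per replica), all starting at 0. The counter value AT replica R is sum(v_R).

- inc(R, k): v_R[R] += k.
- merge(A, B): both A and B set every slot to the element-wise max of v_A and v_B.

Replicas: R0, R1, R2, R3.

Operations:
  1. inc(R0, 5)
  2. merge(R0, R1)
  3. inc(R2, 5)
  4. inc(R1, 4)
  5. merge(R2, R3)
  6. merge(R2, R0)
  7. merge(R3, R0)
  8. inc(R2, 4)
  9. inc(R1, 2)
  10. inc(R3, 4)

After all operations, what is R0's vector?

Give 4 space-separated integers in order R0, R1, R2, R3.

Op 1: inc R0 by 5 -> R0=(5,0,0,0) value=5
Op 2: merge R0<->R1 -> R0=(5,0,0,0) R1=(5,0,0,0)
Op 3: inc R2 by 5 -> R2=(0,0,5,0) value=5
Op 4: inc R1 by 4 -> R1=(5,4,0,0) value=9
Op 5: merge R2<->R3 -> R2=(0,0,5,0) R3=(0,0,5,0)
Op 6: merge R2<->R0 -> R2=(5,0,5,0) R0=(5,0,5,0)
Op 7: merge R3<->R0 -> R3=(5,0,5,0) R0=(5,0,5,0)
Op 8: inc R2 by 4 -> R2=(5,0,9,0) value=14
Op 9: inc R1 by 2 -> R1=(5,6,0,0) value=11
Op 10: inc R3 by 4 -> R3=(5,0,5,4) value=14

Answer: 5 0 5 0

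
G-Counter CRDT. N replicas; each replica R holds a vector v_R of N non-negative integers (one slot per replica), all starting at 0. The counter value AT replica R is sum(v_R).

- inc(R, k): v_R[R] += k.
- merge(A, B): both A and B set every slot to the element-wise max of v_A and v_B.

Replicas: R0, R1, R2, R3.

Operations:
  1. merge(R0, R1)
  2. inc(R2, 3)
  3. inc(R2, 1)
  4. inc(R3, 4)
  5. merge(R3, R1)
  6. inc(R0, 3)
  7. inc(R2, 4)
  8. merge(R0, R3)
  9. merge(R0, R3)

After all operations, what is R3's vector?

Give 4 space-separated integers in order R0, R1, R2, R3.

Op 1: merge R0<->R1 -> R0=(0,0,0,0) R1=(0,0,0,0)
Op 2: inc R2 by 3 -> R2=(0,0,3,0) value=3
Op 3: inc R2 by 1 -> R2=(0,0,4,0) value=4
Op 4: inc R3 by 4 -> R3=(0,0,0,4) value=4
Op 5: merge R3<->R1 -> R3=(0,0,0,4) R1=(0,0,0,4)
Op 6: inc R0 by 3 -> R0=(3,0,0,0) value=3
Op 7: inc R2 by 4 -> R2=(0,0,8,0) value=8
Op 8: merge R0<->R3 -> R0=(3,0,0,4) R3=(3,0,0,4)
Op 9: merge R0<->R3 -> R0=(3,0,0,4) R3=(3,0,0,4)

Answer: 3 0 0 4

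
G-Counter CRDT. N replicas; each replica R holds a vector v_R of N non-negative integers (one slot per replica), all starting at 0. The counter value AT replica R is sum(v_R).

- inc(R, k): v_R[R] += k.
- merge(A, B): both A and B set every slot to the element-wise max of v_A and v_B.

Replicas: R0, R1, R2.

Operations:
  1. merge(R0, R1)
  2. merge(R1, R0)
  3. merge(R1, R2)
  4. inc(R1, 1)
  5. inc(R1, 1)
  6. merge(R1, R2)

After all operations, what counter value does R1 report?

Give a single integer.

Answer: 2

Derivation:
Op 1: merge R0<->R1 -> R0=(0,0,0) R1=(0,0,0)
Op 2: merge R1<->R0 -> R1=(0,0,0) R0=(0,0,0)
Op 3: merge R1<->R2 -> R1=(0,0,0) R2=(0,0,0)
Op 4: inc R1 by 1 -> R1=(0,1,0) value=1
Op 5: inc R1 by 1 -> R1=(0,2,0) value=2
Op 6: merge R1<->R2 -> R1=(0,2,0) R2=(0,2,0)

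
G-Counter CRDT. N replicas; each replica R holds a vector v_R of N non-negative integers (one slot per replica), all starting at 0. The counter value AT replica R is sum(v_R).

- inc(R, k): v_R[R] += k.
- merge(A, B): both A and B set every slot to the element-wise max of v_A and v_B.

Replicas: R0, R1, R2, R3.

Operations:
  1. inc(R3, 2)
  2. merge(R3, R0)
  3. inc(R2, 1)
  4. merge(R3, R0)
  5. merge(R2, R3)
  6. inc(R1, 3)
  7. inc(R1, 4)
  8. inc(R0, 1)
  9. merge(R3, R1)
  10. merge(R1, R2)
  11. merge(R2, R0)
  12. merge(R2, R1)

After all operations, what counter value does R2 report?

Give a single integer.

Answer: 11

Derivation:
Op 1: inc R3 by 2 -> R3=(0,0,0,2) value=2
Op 2: merge R3<->R0 -> R3=(0,0,0,2) R0=(0,0,0,2)
Op 3: inc R2 by 1 -> R2=(0,0,1,0) value=1
Op 4: merge R3<->R0 -> R3=(0,0,0,2) R0=(0,0,0,2)
Op 5: merge R2<->R3 -> R2=(0,0,1,2) R3=(0,0,1,2)
Op 6: inc R1 by 3 -> R1=(0,3,0,0) value=3
Op 7: inc R1 by 4 -> R1=(0,7,0,0) value=7
Op 8: inc R0 by 1 -> R0=(1,0,0,2) value=3
Op 9: merge R3<->R1 -> R3=(0,7,1,2) R1=(0,7,1,2)
Op 10: merge R1<->R2 -> R1=(0,7,1,2) R2=(0,7,1,2)
Op 11: merge R2<->R0 -> R2=(1,7,1,2) R0=(1,7,1,2)
Op 12: merge R2<->R1 -> R2=(1,7,1,2) R1=(1,7,1,2)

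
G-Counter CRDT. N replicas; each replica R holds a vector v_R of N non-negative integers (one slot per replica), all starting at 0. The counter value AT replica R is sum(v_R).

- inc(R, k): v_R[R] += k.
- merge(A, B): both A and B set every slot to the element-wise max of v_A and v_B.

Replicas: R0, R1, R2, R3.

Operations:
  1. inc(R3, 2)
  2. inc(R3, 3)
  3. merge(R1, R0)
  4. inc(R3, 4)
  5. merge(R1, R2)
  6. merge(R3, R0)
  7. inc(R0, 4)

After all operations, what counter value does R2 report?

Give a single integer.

Op 1: inc R3 by 2 -> R3=(0,0,0,2) value=2
Op 2: inc R3 by 3 -> R3=(0,0,0,5) value=5
Op 3: merge R1<->R0 -> R1=(0,0,0,0) R0=(0,0,0,0)
Op 4: inc R3 by 4 -> R3=(0,0,0,9) value=9
Op 5: merge R1<->R2 -> R1=(0,0,0,0) R2=(0,0,0,0)
Op 6: merge R3<->R0 -> R3=(0,0,0,9) R0=(0,0,0,9)
Op 7: inc R0 by 4 -> R0=(4,0,0,9) value=13

Answer: 0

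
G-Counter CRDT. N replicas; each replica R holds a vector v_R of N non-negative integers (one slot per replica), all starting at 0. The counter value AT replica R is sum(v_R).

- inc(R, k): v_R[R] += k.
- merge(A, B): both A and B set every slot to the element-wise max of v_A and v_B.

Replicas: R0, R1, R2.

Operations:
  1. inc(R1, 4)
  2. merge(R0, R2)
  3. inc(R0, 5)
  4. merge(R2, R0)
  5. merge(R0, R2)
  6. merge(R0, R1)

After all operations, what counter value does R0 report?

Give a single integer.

Answer: 9

Derivation:
Op 1: inc R1 by 4 -> R1=(0,4,0) value=4
Op 2: merge R0<->R2 -> R0=(0,0,0) R2=(0,0,0)
Op 3: inc R0 by 5 -> R0=(5,0,0) value=5
Op 4: merge R2<->R0 -> R2=(5,0,0) R0=(5,0,0)
Op 5: merge R0<->R2 -> R0=(5,0,0) R2=(5,0,0)
Op 6: merge R0<->R1 -> R0=(5,4,0) R1=(5,4,0)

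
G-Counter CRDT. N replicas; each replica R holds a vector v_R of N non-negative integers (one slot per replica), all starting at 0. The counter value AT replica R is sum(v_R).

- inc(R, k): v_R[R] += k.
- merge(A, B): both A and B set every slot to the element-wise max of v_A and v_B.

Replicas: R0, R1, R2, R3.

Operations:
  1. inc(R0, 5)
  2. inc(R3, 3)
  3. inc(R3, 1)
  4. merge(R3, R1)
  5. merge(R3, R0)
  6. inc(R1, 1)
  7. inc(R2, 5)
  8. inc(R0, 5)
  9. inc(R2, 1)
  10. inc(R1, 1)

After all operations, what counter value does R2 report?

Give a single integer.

Answer: 6

Derivation:
Op 1: inc R0 by 5 -> R0=(5,0,0,0) value=5
Op 2: inc R3 by 3 -> R3=(0,0,0,3) value=3
Op 3: inc R3 by 1 -> R3=(0,0,0,4) value=4
Op 4: merge R3<->R1 -> R3=(0,0,0,4) R1=(0,0,0,4)
Op 5: merge R3<->R0 -> R3=(5,0,0,4) R0=(5,0,0,4)
Op 6: inc R1 by 1 -> R1=(0,1,0,4) value=5
Op 7: inc R2 by 5 -> R2=(0,0,5,0) value=5
Op 8: inc R0 by 5 -> R0=(10,0,0,4) value=14
Op 9: inc R2 by 1 -> R2=(0,0,6,0) value=6
Op 10: inc R1 by 1 -> R1=(0,2,0,4) value=6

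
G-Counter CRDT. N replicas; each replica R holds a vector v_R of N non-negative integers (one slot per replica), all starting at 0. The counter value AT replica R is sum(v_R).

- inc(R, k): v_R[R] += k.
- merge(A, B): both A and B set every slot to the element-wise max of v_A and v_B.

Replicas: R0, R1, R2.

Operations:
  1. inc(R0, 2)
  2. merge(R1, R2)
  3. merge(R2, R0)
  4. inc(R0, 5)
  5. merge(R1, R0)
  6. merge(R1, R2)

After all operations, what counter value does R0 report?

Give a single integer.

Op 1: inc R0 by 2 -> R0=(2,0,0) value=2
Op 2: merge R1<->R2 -> R1=(0,0,0) R2=(0,0,0)
Op 3: merge R2<->R0 -> R2=(2,0,0) R0=(2,0,0)
Op 4: inc R0 by 5 -> R0=(7,0,0) value=7
Op 5: merge R1<->R0 -> R1=(7,0,0) R0=(7,0,0)
Op 6: merge R1<->R2 -> R1=(7,0,0) R2=(7,0,0)

Answer: 7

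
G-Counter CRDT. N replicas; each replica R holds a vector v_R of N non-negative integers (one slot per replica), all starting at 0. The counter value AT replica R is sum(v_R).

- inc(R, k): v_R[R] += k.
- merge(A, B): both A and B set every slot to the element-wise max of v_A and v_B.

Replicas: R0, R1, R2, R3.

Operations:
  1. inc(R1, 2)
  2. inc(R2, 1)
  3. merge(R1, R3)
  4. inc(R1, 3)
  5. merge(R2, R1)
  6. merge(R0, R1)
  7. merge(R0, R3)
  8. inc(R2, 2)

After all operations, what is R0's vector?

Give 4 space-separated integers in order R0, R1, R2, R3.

Op 1: inc R1 by 2 -> R1=(0,2,0,0) value=2
Op 2: inc R2 by 1 -> R2=(0,0,1,0) value=1
Op 3: merge R1<->R3 -> R1=(0,2,0,0) R3=(0,2,0,0)
Op 4: inc R1 by 3 -> R1=(0,5,0,0) value=5
Op 5: merge R2<->R1 -> R2=(0,5,1,0) R1=(0,5,1,0)
Op 6: merge R0<->R1 -> R0=(0,5,1,0) R1=(0,5,1,0)
Op 7: merge R0<->R3 -> R0=(0,5,1,0) R3=(0,5,1,0)
Op 8: inc R2 by 2 -> R2=(0,5,3,0) value=8

Answer: 0 5 1 0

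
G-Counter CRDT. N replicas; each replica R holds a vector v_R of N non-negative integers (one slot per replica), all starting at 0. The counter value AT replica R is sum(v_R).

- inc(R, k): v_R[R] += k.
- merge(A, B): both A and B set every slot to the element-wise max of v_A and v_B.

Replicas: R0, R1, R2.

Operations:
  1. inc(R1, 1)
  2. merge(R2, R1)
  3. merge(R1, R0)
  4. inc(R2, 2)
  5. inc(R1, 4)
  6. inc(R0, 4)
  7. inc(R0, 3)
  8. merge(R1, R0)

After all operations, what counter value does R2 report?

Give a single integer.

Op 1: inc R1 by 1 -> R1=(0,1,0) value=1
Op 2: merge R2<->R1 -> R2=(0,1,0) R1=(0,1,0)
Op 3: merge R1<->R0 -> R1=(0,1,0) R0=(0,1,0)
Op 4: inc R2 by 2 -> R2=(0,1,2) value=3
Op 5: inc R1 by 4 -> R1=(0,5,0) value=5
Op 6: inc R0 by 4 -> R0=(4,1,0) value=5
Op 7: inc R0 by 3 -> R0=(7,1,0) value=8
Op 8: merge R1<->R0 -> R1=(7,5,0) R0=(7,5,0)

Answer: 3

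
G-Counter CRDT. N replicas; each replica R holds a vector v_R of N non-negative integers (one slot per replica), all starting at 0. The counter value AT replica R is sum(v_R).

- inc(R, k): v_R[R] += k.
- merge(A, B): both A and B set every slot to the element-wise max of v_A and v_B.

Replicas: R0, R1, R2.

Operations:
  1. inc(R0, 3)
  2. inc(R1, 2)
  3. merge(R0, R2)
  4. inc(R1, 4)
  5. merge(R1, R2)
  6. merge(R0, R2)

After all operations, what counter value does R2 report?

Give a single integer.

Op 1: inc R0 by 3 -> R0=(3,0,0) value=3
Op 2: inc R1 by 2 -> R1=(0,2,0) value=2
Op 3: merge R0<->R2 -> R0=(3,0,0) R2=(3,0,0)
Op 4: inc R1 by 4 -> R1=(0,6,0) value=6
Op 5: merge R1<->R2 -> R1=(3,6,0) R2=(3,6,0)
Op 6: merge R0<->R2 -> R0=(3,6,0) R2=(3,6,0)

Answer: 9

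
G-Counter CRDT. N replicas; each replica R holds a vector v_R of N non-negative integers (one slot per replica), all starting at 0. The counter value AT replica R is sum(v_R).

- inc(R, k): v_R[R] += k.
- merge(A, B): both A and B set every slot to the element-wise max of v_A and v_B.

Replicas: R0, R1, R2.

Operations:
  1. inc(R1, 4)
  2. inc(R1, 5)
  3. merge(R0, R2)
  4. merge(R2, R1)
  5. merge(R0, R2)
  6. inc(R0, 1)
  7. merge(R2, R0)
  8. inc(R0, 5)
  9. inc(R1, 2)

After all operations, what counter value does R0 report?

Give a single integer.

Answer: 15

Derivation:
Op 1: inc R1 by 4 -> R1=(0,4,0) value=4
Op 2: inc R1 by 5 -> R1=(0,9,0) value=9
Op 3: merge R0<->R2 -> R0=(0,0,0) R2=(0,0,0)
Op 4: merge R2<->R1 -> R2=(0,9,0) R1=(0,9,0)
Op 5: merge R0<->R2 -> R0=(0,9,0) R2=(0,9,0)
Op 6: inc R0 by 1 -> R0=(1,9,0) value=10
Op 7: merge R2<->R0 -> R2=(1,9,0) R0=(1,9,0)
Op 8: inc R0 by 5 -> R0=(6,9,0) value=15
Op 9: inc R1 by 2 -> R1=(0,11,0) value=11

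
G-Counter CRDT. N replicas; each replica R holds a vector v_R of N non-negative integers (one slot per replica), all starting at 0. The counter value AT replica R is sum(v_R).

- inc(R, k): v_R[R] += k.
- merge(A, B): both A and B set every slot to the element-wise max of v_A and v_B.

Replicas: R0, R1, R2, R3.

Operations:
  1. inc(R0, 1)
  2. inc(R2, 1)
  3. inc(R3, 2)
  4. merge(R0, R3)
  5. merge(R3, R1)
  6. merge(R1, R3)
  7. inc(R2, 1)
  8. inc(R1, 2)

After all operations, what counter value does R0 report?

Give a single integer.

Op 1: inc R0 by 1 -> R0=(1,0,0,0) value=1
Op 2: inc R2 by 1 -> R2=(0,0,1,0) value=1
Op 3: inc R3 by 2 -> R3=(0,0,0,2) value=2
Op 4: merge R0<->R3 -> R0=(1,0,0,2) R3=(1,0,0,2)
Op 5: merge R3<->R1 -> R3=(1,0,0,2) R1=(1,0,0,2)
Op 6: merge R1<->R3 -> R1=(1,0,0,2) R3=(1,0,0,2)
Op 7: inc R2 by 1 -> R2=(0,0,2,0) value=2
Op 8: inc R1 by 2 -> R1=(1,2,0,2) value=5

Answer: 3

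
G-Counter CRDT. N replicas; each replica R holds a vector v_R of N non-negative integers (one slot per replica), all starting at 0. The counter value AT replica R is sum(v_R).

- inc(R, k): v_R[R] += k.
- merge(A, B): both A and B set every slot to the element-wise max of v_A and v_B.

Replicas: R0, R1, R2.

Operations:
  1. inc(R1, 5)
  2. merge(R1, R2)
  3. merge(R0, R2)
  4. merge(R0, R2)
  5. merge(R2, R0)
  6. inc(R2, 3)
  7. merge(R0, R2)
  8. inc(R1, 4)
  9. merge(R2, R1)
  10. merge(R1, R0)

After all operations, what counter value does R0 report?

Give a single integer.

Op 1: inc R1 by 5 -> R1=(0,5,0) value=5
Op 2: merge R1<->R2 -> R1=(0,5,0) R2=(0,5,0)
Op 3: merge R0<->R2 -> R0=(0,5,0) R2=(0,5,0)
Op 4: merge R0<->R2 -> R0=(0,5,0) R2=(0,5,0)
Op 5: merge R2<->R0 -> R2=(0,5,0) R0=(0,5,0)
Op 6: inc R2 by 3 -> R2=(0,5,3) value=8
Op 7: merge R0<->R2 -> R0=(0,5,3) R2=(0,5,3)
Op 8: inc R1 by 4 -> R1=(0,9,0) value=9
Op 9: merge R2<->R1 -> R2=(0,9,3) R1=(0,9,3)
Op 10: merge R1<->R0 -> R1=(0,9,3) R0=(0,9,3)

Answer: 12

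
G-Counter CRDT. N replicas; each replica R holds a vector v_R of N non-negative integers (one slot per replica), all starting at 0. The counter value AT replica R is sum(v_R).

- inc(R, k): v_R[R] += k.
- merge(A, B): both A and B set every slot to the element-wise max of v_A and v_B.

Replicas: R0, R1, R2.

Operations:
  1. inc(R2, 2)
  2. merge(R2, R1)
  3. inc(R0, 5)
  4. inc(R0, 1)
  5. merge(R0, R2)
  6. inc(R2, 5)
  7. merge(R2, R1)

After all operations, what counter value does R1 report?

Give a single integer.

Answer: 13

Derivation:
Op 1: inc R2 by 2 -> R2=(0,0,2) value=2
Op 2: merge R2<->R1 -> R2=(0,0,2) R1=(0,0,2)
Op 3: inc R0 by 5 -> R0=(5,0,0) value=5
Op 4: inc R0 by 1 -> R0=(6,0,0) value=6
Op 5: merge R0<->R2 -> R0=(6,0,2) R2=(6,0,2)
Op 6: inc R2 by 5 -> R2=(6,0,7) value=13
Op 7: merge R2<->R1 -> R2=(6,0,7) R1=(6,0,7)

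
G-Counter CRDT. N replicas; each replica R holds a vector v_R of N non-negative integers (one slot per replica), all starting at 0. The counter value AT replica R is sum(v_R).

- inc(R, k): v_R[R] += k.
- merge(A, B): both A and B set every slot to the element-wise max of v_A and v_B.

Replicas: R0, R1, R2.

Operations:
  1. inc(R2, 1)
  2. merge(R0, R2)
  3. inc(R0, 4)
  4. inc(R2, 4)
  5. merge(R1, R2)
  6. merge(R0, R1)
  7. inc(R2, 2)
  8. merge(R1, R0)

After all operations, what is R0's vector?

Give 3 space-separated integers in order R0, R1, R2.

Op 1: inc R2 by 1 -> R2=(0,0,1) value=1
Op 2: merge R0<->R2 -> R0=(0,0,1) R2=(0,0,1)
Op 3: inc R0 by 4 -> R0=(4,0,1) value=5
Op 4: inc R2 by 4 -> R2=(0,0,5) value=5
Op 5: merge R1<->R2 -> R1=(0,0,5) R2=(0,0,5)
Op 6: merge R0<->R1 -> R0=(4,0,5) R1=(4,0,5)
Op 7: inc R2 by 2 -> R2=(0,0,7) value=7
Op 8: merge R1<->R0 -> R1=(4,0,5) R0=(4,0,5)

Answer: 4 0 5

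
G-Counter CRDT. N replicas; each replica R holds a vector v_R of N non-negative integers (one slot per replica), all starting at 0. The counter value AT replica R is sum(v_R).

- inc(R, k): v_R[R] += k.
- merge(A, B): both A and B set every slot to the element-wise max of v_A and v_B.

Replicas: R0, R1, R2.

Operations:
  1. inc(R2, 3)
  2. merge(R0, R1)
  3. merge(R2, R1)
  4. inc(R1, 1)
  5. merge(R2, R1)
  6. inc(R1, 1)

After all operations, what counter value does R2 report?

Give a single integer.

Answer: 4

Derivation:
Op 1: inc R2 by 3 -> R2=(0,0,3) value=3
Op 2: merge R0<->R1 -> R0=(0,0,0) R1=(0,0,0)
Op 3: merge R2<->R1 -> R2=(0,0,3) R1=(0,0,3)
Op 4: inc R1 by 1 -> R1=(0,1,3) value=4
Op 5: merge R2<->R1 -> R2=(0,1,3) R1=(0,1,3)
Op 6: inc R1 by 1 -> R1=(0,2,3) value=5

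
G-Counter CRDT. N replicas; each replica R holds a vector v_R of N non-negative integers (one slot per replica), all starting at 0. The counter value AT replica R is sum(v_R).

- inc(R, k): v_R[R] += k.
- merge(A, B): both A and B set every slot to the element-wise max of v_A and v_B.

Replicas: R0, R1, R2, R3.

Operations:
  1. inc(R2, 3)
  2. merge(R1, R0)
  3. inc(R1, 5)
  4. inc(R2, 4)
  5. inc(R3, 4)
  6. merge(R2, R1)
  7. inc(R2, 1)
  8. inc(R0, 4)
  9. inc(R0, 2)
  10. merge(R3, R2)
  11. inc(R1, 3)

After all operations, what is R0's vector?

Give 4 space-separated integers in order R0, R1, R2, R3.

Op 1: inc R2 by 3 -> R2=(0,0,3,0) value=3
Op 2: merge R1<->R0 -> R1=(0,0,0,0) R0=(0,0,0,0)
Op 3: inc R1 by 5 -> R1=(0,5,0,0) value=5
Op 4: inc R2 by 4 -> R2=(0,0,7,0) value=7
Op 5: inc R3 by 4 -> R3=(0,0,0,4) value=4
Op 6: merge R2<->R1 -> R2=(0,5,7,0) R1=(0,5,7,0)
Op 7: inc R2 by 1 -> R2=(0,5,8,0) value=13
Op 8: inc R0 by 4 -> R0=(4,0,0,0) value=4
Op 9: inc R0 by 2 -> R0=(6,0,0,0) value=6
Op 10: merge R3<->R2 -> R3=(0,5,8,4) R2=(0,5,8,4)
Op 11: inc R1 by 3 -> R1=(0,8,7,0) value=15

Answer: 6 0 0 0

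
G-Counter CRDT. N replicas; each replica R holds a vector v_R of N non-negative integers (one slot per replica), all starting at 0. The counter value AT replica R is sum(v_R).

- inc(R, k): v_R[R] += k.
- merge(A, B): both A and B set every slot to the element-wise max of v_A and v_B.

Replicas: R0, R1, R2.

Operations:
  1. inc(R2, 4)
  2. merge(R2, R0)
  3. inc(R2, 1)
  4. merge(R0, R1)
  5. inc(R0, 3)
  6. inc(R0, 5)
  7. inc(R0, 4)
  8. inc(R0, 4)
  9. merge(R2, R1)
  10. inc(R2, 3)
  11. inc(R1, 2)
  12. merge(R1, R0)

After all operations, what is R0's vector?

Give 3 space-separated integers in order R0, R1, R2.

Answer: 16 2 5

Derivation:
Op 1: inc R2 by 4 -> R2=(0,0,4) value=4
Op 2: merge R2<->R0 -> R2=(0,0,4) R0=(0,0,4)
Op 3: inc R2 by 1 -> R2=(0,0,5) value=5
Op 4: merge R0<->R1 -> R0=(0,0,4) R1=(0,0,4)
Op 5: inc R0 by 3 -> R0=(3,0,4) value=7
Op 6: inc R0 by 5 -> R0=(8,0,4) value=12
Op 7: inc R0 by 4 -> R0=(12,0,4) value=16
Op 8: inc R0 by 4 -> R0=(16,0,4) value=20
Op 9: merge R2<->R1 -> R2=(0,0,5) R1=(0,0,5)
Op 10: inc R2 by 3 -> R2=(0,0,8) value=8
Op 11: inc R1 by 2 -> R1=(0,2,5) value=7
Op 12: merge R1<->R0 -> R1=(16,2,5) R0=(16,2,5)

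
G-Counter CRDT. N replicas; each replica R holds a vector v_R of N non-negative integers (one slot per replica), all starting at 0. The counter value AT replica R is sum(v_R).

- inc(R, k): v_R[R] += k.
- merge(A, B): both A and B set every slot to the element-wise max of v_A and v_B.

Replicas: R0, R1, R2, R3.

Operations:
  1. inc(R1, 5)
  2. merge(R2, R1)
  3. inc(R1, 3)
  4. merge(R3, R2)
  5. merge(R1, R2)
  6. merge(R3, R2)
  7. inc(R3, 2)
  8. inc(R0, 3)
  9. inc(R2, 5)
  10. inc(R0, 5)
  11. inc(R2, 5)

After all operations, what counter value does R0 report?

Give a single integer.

Op 1: inc R1 by 5 -> R1=(0,5,0,0) value=5
Op 2: merge R2<->R1 -> R2=(0,5,0,0) R1=(0,5,0,0)
Op 3: inc R1 by 3 -> R1=(0,8,0,0) value=8
Op 4: merge R3<->R2 -> R3=(0,5,0,0) R2=(0,5,0,0)
Op 5: merge R1<->R2 -> R1=(0,8,0,0) R2=(0,8,0,0)
Op 6: merge R3<->R2 -> R3=(0,8,0,0) R2=(0,8,0,0)
Op 7: inc R3 by 2 -> R3=(0,8,0,2) value=10
Op 8: inc R0 by 3 -> R0=(3,0,0,0) value=3
Op 9: inc R2 by 5 -> R2=(0,8,5,0) value=13
Op 10: inc R0 by 5 -> R0=(8,0,0,0) value=8
Op 11: inc R2 by 5 -> R2=(0,8,10,0) value=18

Answer: 8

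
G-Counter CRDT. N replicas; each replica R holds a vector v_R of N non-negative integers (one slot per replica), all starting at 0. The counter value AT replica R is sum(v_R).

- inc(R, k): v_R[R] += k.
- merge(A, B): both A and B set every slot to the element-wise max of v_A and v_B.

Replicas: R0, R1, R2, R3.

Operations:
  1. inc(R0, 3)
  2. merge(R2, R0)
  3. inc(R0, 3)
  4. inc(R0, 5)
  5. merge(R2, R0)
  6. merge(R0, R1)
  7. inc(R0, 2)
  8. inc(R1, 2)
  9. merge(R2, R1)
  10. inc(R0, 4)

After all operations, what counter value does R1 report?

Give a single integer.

Answer: 13

Derivation:
Op 1: inc R0 by 3 -> R0=(3,0,0,0) value=3
Op 2: merge R2<->R0 -> R2=(3,0,0,0) R0=(3,0,0,0)
Op 3: inc R0 by 3 -> R0=(6,0,0,0) value=6
Op 4: inc R0 by 5 -> R0=(11,0,0,0) value=11
Op 5: merge R2<->R0 -> R2=(11,0,0,0) R0=(11,0,0,0)
Op 6: merge R0<->R1 -> R0=(11,0,0,0) R1=(11,0,0,0)
Op 7: inc R0 by 2 -> R0=(13,0,0,0) value=13
Op 8: inc R1 by 2 -> R1=(11,2,0,0) value=13
Op 9: merge R2<->R1 -> R2=(11,2,0,0) R1=(11,2,0,0)
Op 10: inc R0 by 4 -> R0=(17,0,0,0) value=17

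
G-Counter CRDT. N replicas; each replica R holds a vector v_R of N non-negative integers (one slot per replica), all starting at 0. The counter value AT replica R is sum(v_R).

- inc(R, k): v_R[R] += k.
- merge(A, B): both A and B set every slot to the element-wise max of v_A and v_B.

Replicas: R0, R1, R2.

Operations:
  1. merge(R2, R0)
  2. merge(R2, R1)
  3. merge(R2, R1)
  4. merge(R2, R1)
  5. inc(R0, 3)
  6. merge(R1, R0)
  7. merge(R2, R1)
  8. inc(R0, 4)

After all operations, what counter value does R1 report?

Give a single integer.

Op 1: merge R2<->R0 -> R2=(0,0,0) R0=(0,0,0)
Op 2: merge R2<->R1 -> R2=(0,0,0) R1=(0,0,0)
Op 3: merge R2<->R1 -> R2=(0,0,0) R1=(0,0,0)
Op 4: merge R2<->R1 -> R2=(0,0,0) R1=(0,0,0)
Op 5: inc R0 by 3 -> R0=(3,0,0) value=3
Op 6: merge R1<->R0 -> R1=(3,0,0) R0=(3,0,0)
Op 7: merge R2<->R1 -> R2=(3,0,0) R1=(3,0,0)
Op 8: inc R0 by 4 -> R0=(7,0,0) value=7

Answer: 3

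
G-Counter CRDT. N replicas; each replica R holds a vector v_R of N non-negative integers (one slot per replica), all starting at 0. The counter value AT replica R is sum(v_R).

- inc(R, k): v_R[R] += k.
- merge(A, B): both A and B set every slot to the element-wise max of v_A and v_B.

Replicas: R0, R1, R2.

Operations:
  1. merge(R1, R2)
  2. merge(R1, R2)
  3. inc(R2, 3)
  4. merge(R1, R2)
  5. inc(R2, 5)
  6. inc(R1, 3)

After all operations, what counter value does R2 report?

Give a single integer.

Answer: 8

Derivation:
Op 1: merge R1<->R2 -> R1=(0,0,0) R2=(0,0,0)
Op 2: merge R1<->R2 -> R1=(0,0,0) R2=(0,0,0)
Op 3: inc R2 by 3 -> R2=(0,0,3) value=3
Op 4: merge R1<->R2 -> R1=(0,0,3) R2=(0,0,3)
Op 5: inc R2 by 5 -> R2=(0,0,8) value=8
Op 6: inc R1 by 3 -> R1=(0,3,3) value=6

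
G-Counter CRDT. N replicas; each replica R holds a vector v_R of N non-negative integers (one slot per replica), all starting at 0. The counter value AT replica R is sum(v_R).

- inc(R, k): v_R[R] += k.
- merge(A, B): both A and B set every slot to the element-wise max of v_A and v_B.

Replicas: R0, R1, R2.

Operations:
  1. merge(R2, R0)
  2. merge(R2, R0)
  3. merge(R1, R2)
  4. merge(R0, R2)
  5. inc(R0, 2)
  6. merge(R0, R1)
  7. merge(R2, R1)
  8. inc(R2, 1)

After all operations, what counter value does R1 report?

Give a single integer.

Op 1: merge R2<->R0 -> R2=(0,0,0) R0=(0,0,0)
Op 2: merge R2<->R0 -> R2=(0,0,0) R0=(0,0,0)
Op 3: merge R1<->R2 -> R1=(0,0,0) R2=(0,0,0)
Op 4: merge R0<->R2 -> R0=(0,0,0) R2=(0,0,0)
Op 5: inc R0 by 2 -> R0=(2,0,0) value=2
Op 6: merge R0<->R1 -> R0=(2,0,0) R1=(2,0,0)
Op 7: merge R2<->R1 -> R2=(2,0,0) R1=(2,0,0)
Op 8: inc R2 by 1 -> R2=(2,0,1) value=3

Answer: 2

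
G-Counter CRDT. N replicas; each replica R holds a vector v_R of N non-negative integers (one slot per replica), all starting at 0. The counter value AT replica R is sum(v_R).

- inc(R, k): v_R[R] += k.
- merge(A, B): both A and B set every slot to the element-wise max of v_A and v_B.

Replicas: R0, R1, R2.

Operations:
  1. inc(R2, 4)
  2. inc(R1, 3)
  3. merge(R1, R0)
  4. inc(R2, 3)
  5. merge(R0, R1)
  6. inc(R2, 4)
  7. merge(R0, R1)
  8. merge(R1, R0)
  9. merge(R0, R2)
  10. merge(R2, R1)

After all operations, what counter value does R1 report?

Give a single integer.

Op 1: inc R2 by 4 -> R2=(0,0,4) value=4
Op 2: inc R1 by 3 -> R1=(0,3,0) value=3
Op 3: merge R1<->R0 -> R1=(0,3,0) R0=(0,3,0)
Op 4: inc R2 by 3 -> R2=(0,0,7) value=7
Op 5: merge R0<->R1 -> R0=(0,3,0) R1=(0,3,0)
Op 6: inc R2 by 4 -> R2=(0,0,11) value=11
Op 7: merge R0<->R1 -> R0=(0,3,0) R1=(0,3,0)
Op 8: merge R1<->R0 -> R1=(0,3,0) R0=(0,3,0)
Op 9: merge R0<->R2 -> R0=(0,3,11) R2=(0,3,11)
Op 10: merge R2<->R1 -> R2=(0,3,11) R1=(0,3,11)

Answer: 14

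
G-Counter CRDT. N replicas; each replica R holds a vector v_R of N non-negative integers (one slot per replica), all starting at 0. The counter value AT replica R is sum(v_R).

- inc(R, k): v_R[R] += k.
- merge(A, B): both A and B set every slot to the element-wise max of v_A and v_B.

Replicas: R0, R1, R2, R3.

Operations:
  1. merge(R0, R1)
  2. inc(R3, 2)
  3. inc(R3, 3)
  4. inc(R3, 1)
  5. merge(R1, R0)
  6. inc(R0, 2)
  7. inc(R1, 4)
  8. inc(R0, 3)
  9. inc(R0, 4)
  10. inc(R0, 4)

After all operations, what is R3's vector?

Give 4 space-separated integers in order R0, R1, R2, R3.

Answer: 0 0 0 6

Derivation:
Op 1: merge R0<->R1 -> R0=(0,0,0,0) R1=(0,0,0,0)
Op 2: inc R3 by 2 -> R3=(0,0,0,2) value=2
Op 3: inc R3 by 3 -> R3=(0,0,0,5) value=5
Op 4: inc R3 by 1 -> R3=(0,0,0,6) value=6
Op 5: merge R1<->R0 -> R1=(0,0,0,0) R0=(0,0,0,0)
Op 6: inc R0 by 2 -> R0=(2,0,0,0) value=2
Op 7: inc R1 by 4 -> R1=(0,4,0,0) value=4
Op 8: inc R0 by 3 -> R0=(5,0,0,0) value=5
Op 9: inc R0 by 4 -> R0=(9,0,0,0) value=9
Op 10: inc R0 by 4 -> R0=(13,0,0,0) value=13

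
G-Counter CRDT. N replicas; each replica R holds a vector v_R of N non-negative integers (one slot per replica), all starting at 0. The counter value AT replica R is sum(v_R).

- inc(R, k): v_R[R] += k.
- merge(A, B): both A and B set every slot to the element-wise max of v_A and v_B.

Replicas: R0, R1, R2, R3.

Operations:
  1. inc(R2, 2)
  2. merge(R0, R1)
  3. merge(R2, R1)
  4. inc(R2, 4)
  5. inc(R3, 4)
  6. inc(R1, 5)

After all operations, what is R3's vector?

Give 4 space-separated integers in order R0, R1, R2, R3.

Op 1: inc R2 by 2 -> R2=(0,0,2,0) value=2
Op 2: merge R0<->R1 -> R0=(0,0,0,0) R1=(0,0,0,0)
Op 3: merge R2<->R1 -> R2=(0,0,2,0) R1=(0,0,2,0)
Op 4: inc R2 by 4 -> R2=(0,0,6,0) value=6
Op 5: inc R3 by 4 -> R3=(0,0,0,4) value=4
Op 6: inc R1 by 5 -> R1=(0,5,2,0) value=7

Answer: 0 0 0 4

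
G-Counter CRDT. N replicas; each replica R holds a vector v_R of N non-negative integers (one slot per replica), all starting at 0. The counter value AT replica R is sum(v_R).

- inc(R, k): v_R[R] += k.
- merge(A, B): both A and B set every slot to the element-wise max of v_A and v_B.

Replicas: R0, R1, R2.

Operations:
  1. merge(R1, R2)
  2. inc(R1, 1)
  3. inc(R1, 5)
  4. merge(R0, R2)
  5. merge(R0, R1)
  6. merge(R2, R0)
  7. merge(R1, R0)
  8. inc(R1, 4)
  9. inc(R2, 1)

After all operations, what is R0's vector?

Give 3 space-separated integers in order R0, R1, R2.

Answer: 0 6 0

Derivation:
Op 1: merge R1<->R2 -> R1=(0,0,0) R2=(0,0,0)
Op 2: inc R1 by 1 -> R1=(0,1,0) value=1
Op 3: inc R1 by 5 -> R1=(0,6,0) value=6
Op 4: merge R0<->R2 -> R0=(0,0,0) R2=(0,0,0)
Op 5: merge R0<->R1 -> R0=(0,6,0) R1=(0,6,0)
Op 6: merge R2<->R0 -> R2=(0,6,0) R0=(0,6,0)
Op 7: merge R1<->R0 -> R1=(0,6,0) R0=(0,6,0)
Op 8: inc R1 by 4 -> R1=(0,10,0) value=10
Op 9: inc R2 by 1 -> R2=(0,6,1) value=7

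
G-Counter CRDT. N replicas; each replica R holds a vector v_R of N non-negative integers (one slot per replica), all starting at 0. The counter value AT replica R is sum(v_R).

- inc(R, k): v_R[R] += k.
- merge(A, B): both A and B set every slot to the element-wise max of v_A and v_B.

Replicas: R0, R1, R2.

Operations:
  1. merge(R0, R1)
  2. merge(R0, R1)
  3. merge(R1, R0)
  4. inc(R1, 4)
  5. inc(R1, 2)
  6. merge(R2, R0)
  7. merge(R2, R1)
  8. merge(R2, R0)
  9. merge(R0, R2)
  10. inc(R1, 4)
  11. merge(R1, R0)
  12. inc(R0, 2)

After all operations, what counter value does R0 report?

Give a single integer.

Answer: 12

Derivation:
Op 1: merge R0<->R1 -> R0=(0,0,0) R1=(0,0,0)
Op 2: merge R0<->R1 -> R0=(0,0,0) R1=(0,0,0)
Op 3: merge R1<->R0 -> R1=(0,0,0) R0=(0,0,0)
Op 4: inc R1 by 4 -> R1=(0,4,0) value=4
Op 5: inc R1 by 2 -> R1=(0,6,0) value=6
Op 6: merge R2<->R0 -> R2=(0,0,0) R0=(0,0,0)
Op 7: merge R2<->R1 -> R2=(0,6,0) R1=(0,6,0)
Op 8: merge R2<->R0 -> R2=(0,6,0) R0=(0,6,0)
Op 9: merge R0<->R2 -> R0=(0,6,0) R2=(0,6,0)
Op 10: inc R1 by 4 -> R1=(0,10,0) value=10
Op 11: merge R1<->R0 -> R1=(0,10,0) R0=(0,10,0)
Op 12: inc R0 by 2 -> R0=(2,10,0) value=12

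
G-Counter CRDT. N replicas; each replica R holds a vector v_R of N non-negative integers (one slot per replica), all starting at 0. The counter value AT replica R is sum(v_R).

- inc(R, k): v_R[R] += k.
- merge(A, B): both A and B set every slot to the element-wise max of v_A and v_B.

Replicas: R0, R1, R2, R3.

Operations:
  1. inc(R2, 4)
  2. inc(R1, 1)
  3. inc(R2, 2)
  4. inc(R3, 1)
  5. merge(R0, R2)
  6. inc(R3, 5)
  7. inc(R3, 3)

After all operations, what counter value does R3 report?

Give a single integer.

Op 1: inc R2 by 4 -> R2=(0,0,4,0) value=4
Op 2: inc R1 by 1 -> R1=(0,1,0,0) value=1
Op 3: inc R2 by 2 -> R2=(0,0,6,0) value=6
Op 4: inc R3 by 1 -> R3=(0,0,0,1) value=1
Op 5: merge R0<->R2 -> R0=(0,0,6,0) R2=(0,0,6,0)
Op 6: inc R3 by 5 -> R3=(0,0,0,6) value=6
Op 7: inc R3 by 3 -> R3=(0,0,0,9) value=9

Answer: 9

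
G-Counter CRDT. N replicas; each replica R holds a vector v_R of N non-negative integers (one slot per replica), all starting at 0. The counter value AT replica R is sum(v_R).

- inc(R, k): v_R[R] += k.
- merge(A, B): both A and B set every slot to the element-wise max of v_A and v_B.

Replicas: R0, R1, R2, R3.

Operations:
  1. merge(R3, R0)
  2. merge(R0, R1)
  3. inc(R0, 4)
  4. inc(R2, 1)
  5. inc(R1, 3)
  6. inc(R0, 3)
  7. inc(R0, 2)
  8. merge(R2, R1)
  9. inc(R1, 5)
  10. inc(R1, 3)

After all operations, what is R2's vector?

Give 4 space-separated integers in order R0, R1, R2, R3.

Answer: 0 3 1 0

Derivation:
Op 1: merge R3<->R0 -> R3=(0,0,0,0) R0=(0,0,0,0)
Op 2: merge R0<->R1 -> R0=(0,0,0,0) R1=(0,0,0,0)
Op 3: inc R0 by 4 -> R0=(4,0,0,0) value=4
Op 4: inc R2 by 1 -> R2=(0,0,1,0) value=1
Op 5: inc R1 by 3 -> R1=(0,3,0,0) value=3
Op 6: inc R0 by 3 -> R0=(7,0,0,0) value=7
Op 7: inc R0 by 2 -> R0=(9,0,0,0) value=9
Op 8: merge R2<->R1 -> R2=(0,3,1,0) R1=(0,3,1,0)
Op 9: inc R1 by 5 -> R1=(0,8,1,0) value=9
Op 10: inc R1 by 3 -> R1=(0,11,1,0) value=12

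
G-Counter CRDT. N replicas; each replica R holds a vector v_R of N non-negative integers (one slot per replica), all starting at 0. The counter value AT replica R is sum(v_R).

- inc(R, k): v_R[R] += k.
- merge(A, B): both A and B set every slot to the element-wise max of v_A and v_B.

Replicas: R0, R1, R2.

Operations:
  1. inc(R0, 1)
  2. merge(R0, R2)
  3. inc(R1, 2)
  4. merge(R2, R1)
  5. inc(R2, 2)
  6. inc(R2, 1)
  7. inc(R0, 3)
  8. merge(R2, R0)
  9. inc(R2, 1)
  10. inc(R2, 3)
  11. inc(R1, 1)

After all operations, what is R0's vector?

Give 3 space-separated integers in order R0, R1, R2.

Op 1: inc R0 by 1 -> R0=(1,0,0) value=1
Op 2: merge R0<->R2 -> R0=(1,0,0) R2=(1,0,0)
Op 3: inc R1 by 2 -> R1=(0,2,0) value=2
Op 4: merge R2<->R1 -> R2=(1,2,0) R1=(1,2,0)
Op 5: inc R2 by 2 -> R2=(1,2,2) value=5
Op 6: inc R2 by 1 -> R2=(1,2,3) value=6
Op 7: inc R0 by 3 -> R0=(4,0,0) value=4
Op 8: merge R2<->R0 -> R2=(4,2,3) R0=(4,2,3)
Op 9: inc R2 by 1 -> R2=(4,2,4) value=10
Op 10: inc R2 by 3 -> R2=(4,2,7) value=13
Op 11: inc R1 by 1 -> R1=(1,3,0) value=4

Answer: 4 2 3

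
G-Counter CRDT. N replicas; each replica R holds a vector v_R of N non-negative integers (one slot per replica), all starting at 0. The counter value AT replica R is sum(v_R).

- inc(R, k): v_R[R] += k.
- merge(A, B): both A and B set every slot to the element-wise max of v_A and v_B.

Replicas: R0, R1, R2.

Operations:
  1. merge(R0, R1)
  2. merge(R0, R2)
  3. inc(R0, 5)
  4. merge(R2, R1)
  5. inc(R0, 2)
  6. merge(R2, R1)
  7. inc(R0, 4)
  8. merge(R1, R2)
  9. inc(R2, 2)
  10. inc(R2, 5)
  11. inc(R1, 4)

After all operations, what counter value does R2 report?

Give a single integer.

Answer: 7

Derivation:
Op 1: merge R0<->R1 -> R0=(0,0,0) R1=(0,0,0)
Op 2: merge R0<->R2 -> R0=(0,0,0) R2=(0,0,0)
Op 3: inc R0 by 5 -> R0=(5,0,0) value=5
Op 4: merge R2<->R1 -> R2=(0,0,0) R1=(0,0,0)
Op 5: inc R0 by 2 -> R0=(7,0,0) value=7
Op 6: merge R2<->R1 -> R2=(0,0,0) R1=(0,0,0)
Op 7: inc R0 by 4 -> R0=(11,0,0) value=11
Op 8: merge R1<->R2 -> R1=(0,0,0) R2=(0,0,0)
Op 9: inc R2 by 2 -> R2=(0,0,2) value=2
Op 10: inc R2 by 5 -> R2=(0,0,7) value=7
Op 11: inc R1 by 4 -> R1=(0,4,0) value=4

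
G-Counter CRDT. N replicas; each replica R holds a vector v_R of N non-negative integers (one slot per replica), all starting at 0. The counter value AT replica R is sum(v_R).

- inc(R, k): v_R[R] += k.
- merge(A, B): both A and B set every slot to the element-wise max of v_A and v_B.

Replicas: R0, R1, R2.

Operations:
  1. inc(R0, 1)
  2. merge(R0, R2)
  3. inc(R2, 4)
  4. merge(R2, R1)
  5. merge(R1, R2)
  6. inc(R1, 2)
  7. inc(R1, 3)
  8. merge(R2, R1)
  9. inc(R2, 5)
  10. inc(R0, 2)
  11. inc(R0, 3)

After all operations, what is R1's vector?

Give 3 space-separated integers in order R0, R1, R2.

Op 1: inc R0 by 1 -> R0=(1,0,0) value=1
Op 2: merge R0<->R2 -> R0=(1,0,0) R2=(1,0,0)
Op 3: inc R2 by 4 -> R2=(1,0,4) value=5
Op 4: merge R2<->R1 -> R2=(1,0,4) R1=(1,0,4)
Op 5: merge R1<->R2 -> R1=(1,0,4) R2=(1,0,4)
Op 6: inc R1 by 2 -> R1=(1,2,4) value=7
Op 7: inc R1 by 3 -> R1=(1,5,4) value=10
Op 8: merge R2<->R1 -> R2=(1,5,4) R1=(1,5,4)
Op 9: inc R2 by 5 -> R2=(1,5,9) value=15
Op 10: inc R0 by 2 -> R0=(3,0,0) value=3
Op 11: inc R0 by 3 -> R0=(6,0,0) value=6

Answer: 1 5 4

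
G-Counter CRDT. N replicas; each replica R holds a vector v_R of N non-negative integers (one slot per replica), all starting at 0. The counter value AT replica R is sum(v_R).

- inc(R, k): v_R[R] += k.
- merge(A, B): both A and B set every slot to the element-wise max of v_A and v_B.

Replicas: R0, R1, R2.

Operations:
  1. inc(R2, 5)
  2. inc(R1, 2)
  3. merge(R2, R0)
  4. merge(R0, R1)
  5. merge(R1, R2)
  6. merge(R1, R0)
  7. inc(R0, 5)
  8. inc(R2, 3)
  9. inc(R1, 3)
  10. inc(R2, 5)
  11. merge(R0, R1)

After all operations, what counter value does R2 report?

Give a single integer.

Answer: 15

Derivation:
Op 1: inc R2 by 5 -> R2=(0,0,5) value=5
Op 2: inc R1 by 2 -> R1=(0,2,0) value=2
Op 3: merge R2<->R0 -> R2=(0,0,5) R0=(0,0,5)
Op 4: merge R0<->R1 -> R0=(0,2,5) R1=(0,2,5)
Op 5: merge R1<->R2 -> R1=(0,2,5) R2=(0,2,5)
Op 6: merge R1<->R0 -> R1=(0,2,5) R0=(0,2,5)
Op 7: inc R0 by 5 -> R0=(5,2,5) value=12
Op 8: inc R2 by 3 -> R2=(0,2,8) value=10
Op 9: inc R1 by 3 -> R1=(0,5,5) value=10
Op 10: inc R2 by 5 -> R2=(0,2,13) value=15
Op 11: merge R0<->R1 -> R0=(5,5,5) R1=(5,5,5)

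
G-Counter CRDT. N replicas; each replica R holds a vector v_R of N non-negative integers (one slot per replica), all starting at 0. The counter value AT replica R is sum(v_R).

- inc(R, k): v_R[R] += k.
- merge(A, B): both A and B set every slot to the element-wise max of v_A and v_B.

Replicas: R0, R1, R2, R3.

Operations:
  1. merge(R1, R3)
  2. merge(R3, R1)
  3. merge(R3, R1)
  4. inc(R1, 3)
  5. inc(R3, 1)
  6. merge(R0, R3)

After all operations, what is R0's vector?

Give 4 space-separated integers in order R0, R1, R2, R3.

Answer: 0 0 0 1

Derivation:
Op 1: merge R1<->R3 -> R1=(0,0,0,0) R3=(0,0,0,0)
Op 2: merge R3<->R1 -> R3=(0,0,0,0) R1=(0,0,0,0)
Op 3: merge R3<->R1 -> R3=(0,0,0,0) R1=(0,0,0,0)
Op 4: inc R1 by 3 -> R1=(0,3,0,0) value=3
Op 5: inc R3 by 1 -> R3=(0,0,0,1) value=1
Op 6: merge R0<->R3 -> R0=(0,0,0,1) R3=(0,0,0,1)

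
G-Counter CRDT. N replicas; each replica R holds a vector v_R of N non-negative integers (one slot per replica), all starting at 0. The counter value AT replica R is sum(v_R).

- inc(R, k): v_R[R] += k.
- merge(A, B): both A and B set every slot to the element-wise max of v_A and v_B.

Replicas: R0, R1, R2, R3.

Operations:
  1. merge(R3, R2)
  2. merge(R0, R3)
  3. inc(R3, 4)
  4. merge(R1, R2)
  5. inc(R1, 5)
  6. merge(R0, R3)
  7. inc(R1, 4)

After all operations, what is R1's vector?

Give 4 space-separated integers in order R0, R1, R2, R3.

Op 1: merge R3<->R2 -> R3=(0,0,0,0) R2=(0,0,0,0)
Op 2: merge R0<->R3 -> R0=(0,0,0,0) R3=(0,0,0,0)
Op 3: inc R3 by 4 -> R3=(0,0,0,4) value=4
Op 4: merge R1<->R2 -> R1=(0,0,0,0) R2=(0,0,0,0)
Op 5: inc R1 by 5 -> R1=(0,5,0,0) value=5
Op 6: merge R0<->R3 -> R0=(0,0,0,4) R3=(0,0,0,4)
Op 7: inc R1 by 4 -> R1=(0,9,0,0) value=9

Answer: 0 9 0 0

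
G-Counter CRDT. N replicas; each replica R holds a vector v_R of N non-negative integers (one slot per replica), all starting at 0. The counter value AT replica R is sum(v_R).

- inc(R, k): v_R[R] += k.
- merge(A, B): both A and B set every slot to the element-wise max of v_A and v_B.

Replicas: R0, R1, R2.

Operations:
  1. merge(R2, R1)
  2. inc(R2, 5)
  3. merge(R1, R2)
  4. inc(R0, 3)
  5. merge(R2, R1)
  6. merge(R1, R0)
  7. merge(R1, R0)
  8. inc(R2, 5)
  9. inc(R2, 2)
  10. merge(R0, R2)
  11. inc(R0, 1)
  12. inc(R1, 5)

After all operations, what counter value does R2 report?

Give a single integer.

Op 1: merge R2<->R1 -> R2=(0,0,0) R1=(0,0,0)
Op 2: inc R2 by 5 -> R2=(0,0,5) value=5
Op 3: merge R1<->R2 -> R1=(0,0,5) R2=(0,0,5)
Op 4: inc R0 by 3 -> R0=(3,0,0) value=3
Op 5: merge R2<->R1 -> R2=(0,0,5) R1=(0,0,5)
Op 6: merge R1<->R0 -> R1=(3,0,5) R0=(3,0,5)
Op 7: merge R1<->R0 -> R1=(3,0,5) R0=(3,0,5)
Op 8: inc R2 by 5 -> R2=(0,0,10) value=10
Op 9: inc R2 by 2 -> R2=(0,0,12) value=12
Op 10: merge R0<->R2 -> R0=(3,0,12) R2=(3,0,12)
Op 11: inc R0 by 1 -> R0=(4,0,12) value=16
Op 12: inc R1 by 5 -> R1=(3,5,5) value=13

Answer: 15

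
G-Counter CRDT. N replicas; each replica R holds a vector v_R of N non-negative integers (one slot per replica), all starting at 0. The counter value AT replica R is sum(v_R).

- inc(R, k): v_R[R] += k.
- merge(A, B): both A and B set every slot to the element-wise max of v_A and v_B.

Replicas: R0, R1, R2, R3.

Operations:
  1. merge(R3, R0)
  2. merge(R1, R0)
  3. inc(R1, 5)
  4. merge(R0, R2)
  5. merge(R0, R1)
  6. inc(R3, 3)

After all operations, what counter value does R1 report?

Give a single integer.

Answer: 5

Derivation:
Op 1: merge R3<->R0 -> R3=(0,0,0,0) R0=(0,0,0,0)
Op 2: merge R1<->R0 -> R1=(0,0,0,0) R0=(0,0,0,0)
Op 3: inc R1 by 5 -> R1=(0,5,0,0) value=5
Op 4: merge R0<->R2 -> R0=(0,0,0,0) R2=(0,0,0,0)
Op 5: merge R0<->R1 -> R0=(0,5,0,0) R1=(0,5,0,0)
Op 6: inc R3 by 3 -> R3=(0,0,0,3) value=3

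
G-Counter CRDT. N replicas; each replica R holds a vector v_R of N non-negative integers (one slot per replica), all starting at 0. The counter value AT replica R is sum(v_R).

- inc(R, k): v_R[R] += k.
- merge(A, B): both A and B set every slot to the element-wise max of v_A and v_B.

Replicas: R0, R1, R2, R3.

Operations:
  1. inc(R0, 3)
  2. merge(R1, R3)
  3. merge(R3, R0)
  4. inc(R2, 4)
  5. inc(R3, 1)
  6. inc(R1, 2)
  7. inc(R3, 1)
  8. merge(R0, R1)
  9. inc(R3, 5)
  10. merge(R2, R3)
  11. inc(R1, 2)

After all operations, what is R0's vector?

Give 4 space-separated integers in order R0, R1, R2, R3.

Op 1: inc R0 by 3 -> R0=(3,0,0,0) value=3
Op 2: merge R1<->R3 -> R1=(0,0,0,0) R3=(0,0,0,0)
Op 3: merge R3<->R0 -> R3=(3,0,0,0) R0=(3,0,0,0)
Op 4: inc R2 by 4 -> R2=(0,0,4,0) value=4
Op 5: inc R3 by 1 -> R3=(3,0,0,1) value=4
Op 6: inc R1 by 2 -> R1=(0,2,0,0) value=2
Op 7: inc R3 by 1 -> R3=(3,0,0,2) value=5
Op 8: merge R0<->R1 -> R0=(3,2,0,0) R1=(3,2,0,0)
Op 9: inc R3 by 5 -> R3=(3,0,0,7) value=10
Op 10: merge R2<->R3 -> R2=(3,0,4,7) R3=(3,0,4,7)
Op 11: inc R1 by 2 -> R1=(3,4,0,0) value=7

Answer: 3 2 0 0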